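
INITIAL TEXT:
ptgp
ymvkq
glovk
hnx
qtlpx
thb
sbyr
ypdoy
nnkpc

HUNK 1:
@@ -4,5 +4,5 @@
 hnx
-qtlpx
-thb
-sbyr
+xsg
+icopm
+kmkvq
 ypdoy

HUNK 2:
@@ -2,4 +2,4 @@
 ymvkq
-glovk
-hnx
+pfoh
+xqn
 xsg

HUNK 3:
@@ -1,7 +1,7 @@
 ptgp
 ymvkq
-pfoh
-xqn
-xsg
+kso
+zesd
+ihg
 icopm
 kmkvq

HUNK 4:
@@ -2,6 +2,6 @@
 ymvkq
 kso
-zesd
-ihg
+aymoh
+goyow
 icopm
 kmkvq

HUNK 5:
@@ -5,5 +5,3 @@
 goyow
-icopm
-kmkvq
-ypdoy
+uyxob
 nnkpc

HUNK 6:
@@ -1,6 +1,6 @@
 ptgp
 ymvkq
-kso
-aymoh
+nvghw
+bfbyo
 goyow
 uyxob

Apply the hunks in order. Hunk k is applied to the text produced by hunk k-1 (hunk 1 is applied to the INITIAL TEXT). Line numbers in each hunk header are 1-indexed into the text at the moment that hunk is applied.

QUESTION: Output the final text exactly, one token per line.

Hunk 1: at line 4 remove [qtlpx,thb,sbyr] add [xsg,icopm,kmkvq] -> 9 lines: ptgp ymvkq glovk hnx xsg icopm kmkvq ypdoy nnkpc
Hunk 2: at line 2 remove [glovk,hnx] add [pfoh,xqn] -> 9 lines: ptgp ymvkq pfoh xqn xsg icopm kmkvq ypdoy nnkpc
Hunk 3: at line 1 remove [pfoh,xqn,xsg] add [kso,zesd,ihg] -> 9 lines: ptgp ymvkq kso zesd ihg icopm kmkvq ypdoy nnkpc
Hunk 4: at line 2 remove [zesd,ihg] add [aymoh,goyow] -> 9 lines: ptgp ymvkq kso aymoh goyow icopm kmkvq ypdoy nnkpc
Hunk 5: at line 5 remove [icopm,kmkvq,ypdoy] add [uyxob] -> 7 lines: ptgp ymvkq kso aymoh goyow uyxob nnkpc
Hunk 6: at line 1 remove [kso,aymoh] add [nvghw,bfbyo] -> 7 lines: ptgp ymvkq nvghw bfbyo goyow uyxob nnkpc

Answer: ptgp
ymvkq
nvghw
bfbyo
goyow
uyxob
nnkpc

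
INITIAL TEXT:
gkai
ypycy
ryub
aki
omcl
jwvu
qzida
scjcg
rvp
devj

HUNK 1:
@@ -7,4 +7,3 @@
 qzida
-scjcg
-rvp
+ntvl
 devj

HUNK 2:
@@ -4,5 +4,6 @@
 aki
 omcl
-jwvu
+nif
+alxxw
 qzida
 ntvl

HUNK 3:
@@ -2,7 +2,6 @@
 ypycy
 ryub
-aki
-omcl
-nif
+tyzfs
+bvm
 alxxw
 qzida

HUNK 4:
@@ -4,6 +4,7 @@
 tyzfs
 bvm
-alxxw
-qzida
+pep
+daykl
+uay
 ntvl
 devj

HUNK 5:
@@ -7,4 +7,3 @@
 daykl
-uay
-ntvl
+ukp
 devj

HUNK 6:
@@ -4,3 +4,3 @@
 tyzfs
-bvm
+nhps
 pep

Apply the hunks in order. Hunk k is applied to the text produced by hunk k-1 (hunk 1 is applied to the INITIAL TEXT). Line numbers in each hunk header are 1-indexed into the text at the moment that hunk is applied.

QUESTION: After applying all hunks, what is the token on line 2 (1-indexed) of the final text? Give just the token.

Answer: ypycy

Derivation:
Hunk 1: at line 7 remove [scjcg,rvp] add [ntvl] -> 9 lines: gkai ypycy ryub aki omcl jwvu qzida ntvl devj
Hunk 2: at line 4 remove [jwvu] add [nif,alxxw] -> 10 lines: gkai ypycy ryub aki omcl nif alxxw qzida ntvl devj
Hunk 3: at line 2 remove [aki,omcl,nif] add [tyzfs,bvm] -> 9 lines: gkai ypycy ryub tyzfs bvm alxxw qzida ntvl devj
Hunk 4: at line 4 remove [alxxw,qzida] add [pep,daykl,uay] -> 10 lines: gkai ypycy ryub tyzfs bvm pep daykl uay ntvl devj
Hunk 5: at line 7 remove [uay,ntvl] add [ukp] -> 9 lines: gkai ypycy ryub tyzfs bvm pep daykl ukp devj
Hunk 6: at line 4 remove [bvm] add [nhps] -> 9 lines: gkai ypycy ryub tyzfs nhps pep daykl ukp devj
Final line 2: ypycy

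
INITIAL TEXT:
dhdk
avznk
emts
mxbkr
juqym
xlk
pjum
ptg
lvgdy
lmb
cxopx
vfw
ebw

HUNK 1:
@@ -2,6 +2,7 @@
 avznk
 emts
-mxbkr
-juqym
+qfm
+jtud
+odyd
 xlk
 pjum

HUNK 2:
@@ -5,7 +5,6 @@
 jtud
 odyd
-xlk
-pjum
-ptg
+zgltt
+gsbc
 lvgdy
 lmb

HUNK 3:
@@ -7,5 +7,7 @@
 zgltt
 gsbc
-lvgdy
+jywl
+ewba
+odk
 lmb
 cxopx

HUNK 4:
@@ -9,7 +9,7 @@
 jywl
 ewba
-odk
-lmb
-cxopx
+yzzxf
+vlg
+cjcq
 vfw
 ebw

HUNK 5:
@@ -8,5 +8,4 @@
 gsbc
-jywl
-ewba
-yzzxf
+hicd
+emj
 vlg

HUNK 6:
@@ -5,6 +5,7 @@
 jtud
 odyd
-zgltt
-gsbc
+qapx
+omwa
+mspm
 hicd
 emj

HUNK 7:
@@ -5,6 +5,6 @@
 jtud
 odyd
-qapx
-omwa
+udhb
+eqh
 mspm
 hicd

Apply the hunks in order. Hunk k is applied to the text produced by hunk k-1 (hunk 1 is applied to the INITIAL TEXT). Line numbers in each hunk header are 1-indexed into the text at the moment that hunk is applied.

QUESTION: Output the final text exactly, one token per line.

Answer: dhdk
avznk
emts
qfm
jtud
odyd
udhb
eqh
mspm
hicd
emj
vlg
cjcq
vfw
ebw

Derivation:
Hunk 1: at line 2 remove [mxbkr,juqym] add [qfm,jtud,odyd] -> 14 lines: dhdk avznk emts qfm jtud odyd xlk pjum ptg lvgdy lmb cxopx vfw ebw
Hunk 2: at line 5 remove [xlk,pjum,ptg] add [zgltt,gsbc] -> 13 lines: dhdk avznk emts qfm jtud odyd zgltt gsbc lvgdy lmb cxopx vfw ebw
Hunk 3: at line 7 remove [lvgdy] add [jywl,ewba,odk] -> 15 lines: dhdk avznk emts qfm jtud odyd zgltt gsbc jywl ewba odk lmb cxopx vfw ebw
Hunk 4: at line 9 remove [odk,lmb,cxopx] add [yzzxf,vlg,cjcq] -> 15 lines: dhdk avznk emts qfm jtud odyd zgltt gsbc jywl ewba yzzxf vlg cjcq vfw ebw
Hunk 5: at line 8 remove [jywl,ewba,yzzxf] add [hicd,emj] -> 14 lines: dhdk avznk emts qfm jtud odyd zgltt gsbc hicd emj vlg cjcq vfw ebw
Hunk 6: at line 5 remove [zgltt,gsbc] add [qapx,omwa,mspm] -> 15 lines: dhdk avznk emts qfm jtud odyd qapx omwa mspm hicd emj vlg cjcq vfw ebw
Hunk 7: at line 5 remove [qapx,omwa] add [udhb,eqh] -> 15 lines: dhdk avznk emts qfm jtud odyd udhb eqh mspm hicd emj vlg cjcq vfw ebw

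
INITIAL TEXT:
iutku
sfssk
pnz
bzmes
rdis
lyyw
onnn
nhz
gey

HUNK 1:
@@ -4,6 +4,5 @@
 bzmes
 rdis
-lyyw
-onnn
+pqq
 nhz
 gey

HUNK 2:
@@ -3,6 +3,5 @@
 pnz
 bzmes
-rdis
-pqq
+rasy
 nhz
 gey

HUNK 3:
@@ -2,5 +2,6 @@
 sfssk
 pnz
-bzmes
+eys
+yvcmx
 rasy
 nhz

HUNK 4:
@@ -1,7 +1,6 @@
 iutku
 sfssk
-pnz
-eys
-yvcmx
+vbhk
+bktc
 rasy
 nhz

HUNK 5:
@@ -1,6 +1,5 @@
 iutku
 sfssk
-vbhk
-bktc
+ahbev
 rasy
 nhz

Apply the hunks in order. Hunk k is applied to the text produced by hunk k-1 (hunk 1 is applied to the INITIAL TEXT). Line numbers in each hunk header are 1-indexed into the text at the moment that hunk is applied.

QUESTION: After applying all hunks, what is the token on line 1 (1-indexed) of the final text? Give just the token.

Answer: iutku

Derivation:
Hunk 1: at line 4 remove [lyyw,onnn] add [pqq] -> 8 lines: iutku sfssk pnz bzmes rdis pqq nhz gey
Hunk 2: at line 3 remove [rdis,pqq] add [rasy] -> 7 lines: iutku sfssk pnz bzmes rasy nhz gey
Hunk 3: at line 2 remove [bzmes] add [eys,yvcmx] -> 8 lines: iutku sfssk pnz eys yvcmx rasy nhz gey
Hunk 4: at line 1 remove [pnz,eys,yvcmx] add [vbhk,bktc] -> 7 lines: iutku sfssk vbhk bktc rasy nhz gey
Hunk 5: at line 1 remove [vbhk,bktc] add [ahbev] -> 6 lines: iutku sfssk ahbev rasy nhz gey
Final line 1: iutku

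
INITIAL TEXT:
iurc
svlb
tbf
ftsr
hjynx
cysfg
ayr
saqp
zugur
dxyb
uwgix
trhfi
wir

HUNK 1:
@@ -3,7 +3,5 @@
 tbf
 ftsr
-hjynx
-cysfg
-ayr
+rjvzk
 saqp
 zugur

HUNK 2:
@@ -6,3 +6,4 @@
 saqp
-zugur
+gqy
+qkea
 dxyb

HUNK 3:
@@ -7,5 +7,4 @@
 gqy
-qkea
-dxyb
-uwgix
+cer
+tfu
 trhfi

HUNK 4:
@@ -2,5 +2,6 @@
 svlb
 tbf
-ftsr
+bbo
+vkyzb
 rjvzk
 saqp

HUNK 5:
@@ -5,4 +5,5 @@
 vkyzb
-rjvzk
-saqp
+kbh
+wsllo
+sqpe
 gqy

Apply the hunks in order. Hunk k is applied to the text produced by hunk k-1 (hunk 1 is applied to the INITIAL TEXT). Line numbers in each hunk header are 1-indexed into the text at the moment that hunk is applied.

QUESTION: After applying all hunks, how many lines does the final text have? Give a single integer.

Answer: 13

Derivation:
Hunk 1: at line 3 remove [hjynx,cysfg,ayr] add [rjvzk] -> 11 lines: iurc svlb tbf ftsr rjvzk saqp zugur dxyb uwgix trhfi wir
Hunk 2: at line 6 remove [zugur] add [gqy,qkea] -> 12 lines: iurc svlb tbf ftsr rjvzk saqp gqy qkea dxyb uwgix trhfi wir
Hunk 3: at line 7 remove [qkea,dxyb,uwgix] add [cer,tfu] -> 11 lines: iurc svlb tbf ftsr rjvzk saqp gqy cer tfu trhfi wir
Hunk 4: at line 2 remove [ftsr] add [bbo,vkyzb] -> 12 lines: iurc svlb tbf bbo vkyzb rjvzk saqp gqy cer tfu trhfi wir
Hunk 5: at line 5 remove [rjvzk,saqp] add [kbh,wsllo,sqpe] -> 13 lines: iurc svlb tbf bbo vkyzb kbh wsllo sqpe gqy cer tfu trhfi wir
Final line count: 13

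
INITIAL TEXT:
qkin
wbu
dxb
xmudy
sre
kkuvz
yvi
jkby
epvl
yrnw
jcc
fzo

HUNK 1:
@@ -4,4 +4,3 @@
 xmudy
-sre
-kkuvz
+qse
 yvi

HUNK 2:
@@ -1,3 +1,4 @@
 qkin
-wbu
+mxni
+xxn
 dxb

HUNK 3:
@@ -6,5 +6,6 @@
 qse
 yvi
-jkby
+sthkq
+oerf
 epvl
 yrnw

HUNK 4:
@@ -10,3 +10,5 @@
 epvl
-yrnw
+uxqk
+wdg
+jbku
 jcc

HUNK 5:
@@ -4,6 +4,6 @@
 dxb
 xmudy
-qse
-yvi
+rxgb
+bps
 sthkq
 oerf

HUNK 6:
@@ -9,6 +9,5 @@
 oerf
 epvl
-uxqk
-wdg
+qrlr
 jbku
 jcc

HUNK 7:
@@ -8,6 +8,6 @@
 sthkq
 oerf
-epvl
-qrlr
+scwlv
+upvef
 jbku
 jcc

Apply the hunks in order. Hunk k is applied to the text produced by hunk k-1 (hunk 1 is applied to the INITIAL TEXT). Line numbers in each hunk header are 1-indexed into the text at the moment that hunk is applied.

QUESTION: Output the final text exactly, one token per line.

Answer: qkin
mxni
xxn
dxb
xmudy
rxgb
bps
sthkq
oerf
scwlv
upvef
jbku
jcc
fzo

Derivation:
Hunk 1: at line 4 remove [sre,kkuvz] add [qse] -> 11 lines: qkin wbu dxb xmudy qse yvi jkby epvl yrnw jcc fzo
Hunk 2: at line 1 remove [wbu] add [mxni,xxn] -> 12 lines: qkin mxni xxn dxb xmudy qse yvi jkby epvl yrnw jcc fzo
Hunk 3: at line 6 remove [jkby] add [sthkq,oerf] -> 13 lines: qkin mxni xxn dxb xmudy qse yvi sthkq oerf epvl yrnw jcc fzo
Hunk 4: at line 10 remove [yrnw] add [uxqk,wdg,jbku] -> 15 lines: qkin mxni xxn dxb xmudy qse yvi sthkq oerf epvl uxqk wdg jbku jcc fzo
Hunk 5: at line 4 remove [qse,yvi] add [rxgb,bps] -> 15 lines: qkin mxni xxn dxb xmudy rxgb bps sthkq oerf epvl uxqk wdg jbku jcc fzo
Hunk 6: at line 9 remove [uxqk,wdg] add [qrlr] -> 14 lines: qkin mxni xxn dxb xmudy rxgb bps sthkq oerf epvl qrlr jbku jcc fzo
Hunk 7: at line 8 remove [epvl,qrlr] add [scwlv,upvef] -> 14 lines: qkin mxni xxn dxb xmudy rxgb bps sthkq oerf scwlv upvef jbku jcc fzo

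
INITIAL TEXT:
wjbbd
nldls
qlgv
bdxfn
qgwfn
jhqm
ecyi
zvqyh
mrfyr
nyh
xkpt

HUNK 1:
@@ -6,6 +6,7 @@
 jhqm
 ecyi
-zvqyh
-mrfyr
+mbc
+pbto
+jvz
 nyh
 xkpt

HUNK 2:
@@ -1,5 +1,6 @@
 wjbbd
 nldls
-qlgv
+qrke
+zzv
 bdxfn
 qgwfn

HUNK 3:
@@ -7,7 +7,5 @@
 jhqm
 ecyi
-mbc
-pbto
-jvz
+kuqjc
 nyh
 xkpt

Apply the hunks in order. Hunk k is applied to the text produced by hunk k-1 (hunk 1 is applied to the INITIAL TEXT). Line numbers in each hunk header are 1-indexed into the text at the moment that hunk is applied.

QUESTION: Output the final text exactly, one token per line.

Answer: wjbbd
nldls
qrke
zzv
bdxfn
qgwfn
jhqm
ecyi
kuqjc
nyh
xkpt

Derivation:
Hunk 1: at line 6 remove [zvqyh,mrfyr] add [mbc,pbto,jvz] -> 12 lines: wjbbd nldls qlgv bdxfn qgwfn jhqm ecyi mbc pbto jvz nyh xkpt
Hunk 2: at line 1 remove [qlgv] add [qrke,zzv] -> 13 lines: wjbbd nldls qrke zzv bdxfn qgwfn jhqm ecyi mbc pbto jvz nyh xkpt
Hunk 3: at line 7 remove [mbc,pbto,jvz] add [kuqjc] -> 11 lines: wjbbd nldls qrke zzv bdxfn qgwfn jhqm ecyi kuqjc nyh xkpt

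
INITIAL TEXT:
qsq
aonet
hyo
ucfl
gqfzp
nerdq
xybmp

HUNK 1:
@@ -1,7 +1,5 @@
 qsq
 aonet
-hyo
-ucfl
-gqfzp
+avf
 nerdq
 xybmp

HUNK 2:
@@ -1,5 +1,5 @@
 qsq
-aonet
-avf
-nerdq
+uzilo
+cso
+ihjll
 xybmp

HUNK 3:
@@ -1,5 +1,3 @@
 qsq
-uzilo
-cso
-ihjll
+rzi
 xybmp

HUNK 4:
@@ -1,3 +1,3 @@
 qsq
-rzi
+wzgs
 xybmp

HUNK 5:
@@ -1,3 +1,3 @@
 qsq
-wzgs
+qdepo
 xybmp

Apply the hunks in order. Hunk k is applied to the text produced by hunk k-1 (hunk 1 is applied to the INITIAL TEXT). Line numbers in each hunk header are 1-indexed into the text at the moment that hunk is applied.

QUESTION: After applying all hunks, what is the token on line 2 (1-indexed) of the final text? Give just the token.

Hunk 1: at line 1 remove [hyo,ucfl,gqfzp] add [avf] -> 5 lines: qsq aonet avf nerdq xybmp
Hunk 2: at line 1 remove [aonet,avf,nerdq] add [uzilo,cso,ihjll] -> 5 lines: qsq uzilo cso ihjll xybmp
Hunk 3: at line 1 remove [uzilo,cso,ihjll] add [rzi] -> 3 lines: qsq rzi xybmp
Hunk 4: at line 1 remove [rzi] add [wzgs] -> 3 lines: qsq wzgs xybmp
Hunk 5: at line 1 remove [wzgs] add [qdepo] -> 3 lines: qsq qdepo xybmp
Final line 2: qdepo

Answer: qdepo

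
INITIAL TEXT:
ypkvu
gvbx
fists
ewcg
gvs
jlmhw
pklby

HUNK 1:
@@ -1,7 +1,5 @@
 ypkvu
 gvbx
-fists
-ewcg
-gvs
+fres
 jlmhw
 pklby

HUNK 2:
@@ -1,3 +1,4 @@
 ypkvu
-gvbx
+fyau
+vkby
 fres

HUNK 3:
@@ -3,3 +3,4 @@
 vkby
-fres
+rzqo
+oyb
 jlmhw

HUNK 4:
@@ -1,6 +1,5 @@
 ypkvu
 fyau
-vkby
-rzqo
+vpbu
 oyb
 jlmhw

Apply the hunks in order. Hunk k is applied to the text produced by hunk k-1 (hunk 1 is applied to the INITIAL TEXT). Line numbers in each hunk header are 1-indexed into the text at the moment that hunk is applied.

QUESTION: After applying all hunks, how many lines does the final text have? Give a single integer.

Answer: 6

Derivation:
Hunk 1: at line 1 remove [fists,ewcg,gvs] add [fres] -> 5 lines: ypkvu gvbx fres jlmhw pklby
Hunk 2: at line 1 remove [gvbx] add [fyau,vkby] -> 6 lines: ypkvu fyau vkby fres jlmhw pklby
Hunk 3: at line 3 remove [fres] add [rzqo,oyb] -> 7 lines: ypkvu fyau vkby rzqo oyb jlmhw pklby
Hunk 4: at line 1 remove [vkby,rzqo] add [vpbu] -> 6 lines: ypkvu fyau vpbu oyb jlmhw pklby
Final line count: 6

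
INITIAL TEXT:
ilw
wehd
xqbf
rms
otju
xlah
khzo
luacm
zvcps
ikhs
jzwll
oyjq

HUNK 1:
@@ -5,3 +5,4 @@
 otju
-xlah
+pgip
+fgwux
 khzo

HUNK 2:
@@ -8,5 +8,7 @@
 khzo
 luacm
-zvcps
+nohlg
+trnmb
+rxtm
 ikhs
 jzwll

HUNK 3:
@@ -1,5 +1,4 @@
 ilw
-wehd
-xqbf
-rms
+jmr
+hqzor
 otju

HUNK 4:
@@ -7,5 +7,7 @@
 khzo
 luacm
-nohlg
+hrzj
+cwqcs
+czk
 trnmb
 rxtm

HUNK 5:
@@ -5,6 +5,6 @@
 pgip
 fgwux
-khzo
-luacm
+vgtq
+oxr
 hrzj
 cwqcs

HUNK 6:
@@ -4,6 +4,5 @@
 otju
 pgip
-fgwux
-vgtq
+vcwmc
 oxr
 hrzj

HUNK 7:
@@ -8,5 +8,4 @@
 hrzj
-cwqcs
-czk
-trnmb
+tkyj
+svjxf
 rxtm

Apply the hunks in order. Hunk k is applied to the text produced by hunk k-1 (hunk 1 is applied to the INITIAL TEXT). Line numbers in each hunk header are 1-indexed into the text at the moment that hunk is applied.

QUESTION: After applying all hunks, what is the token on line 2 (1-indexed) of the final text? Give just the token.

Answer: jmr

Derivation:
Hunk 1: at line 5 remove [xlah] add [pgip,fgwux] -> 13 lines: ilw wehd xqbf rms otju pgip fgwux khzo luacm zvcps ikhs jzwll oyjq
Hunk 2: at line 8 remove [zvcps] add [nohlg,trnmb,rxtm] -> 15 lines: ilw wehd xqbf rms otju pgip fgwux khzo luacm nohlg trnmb rxtm ikhs jzwll oyjq
Hunk 3: at line 1 remove [wehd,xqbf,rms] add [jmr,hqzor] -> 14 lines: ilw jmr hqzor otju pgip fgwux khzo luacm nohlg trnmb rxtm ikhs jzwll oyjq
Hunk 4: at line 7 remove [nohlg] add [hrzj,cwqcs,czk] -> 16 lines: ilw jmr hqzor otju pgip fgwux khzo luacm hrzj cwqcs czk trnmb rxtm ikhs jzwll oyjq
Hunk 5: at line 5 remove [khzo,luacm] add [vgtq,oxr] -> 16 lines: ilw jmr hqzor otju pgip fgwux vgtq oxr hrzj cwqcs czk trnmb rxtm ikhs jzwll oyjq
Hunk 6: at line 4 remove [fgwux,vgtq] add [vcwmc] -> 15 lines: ilw jmr hqzor otju pgip vcwmc oxr hrzj cwqcs czk trnmb rxtm ikhs jzwll oyjq
Hunk 7: at line 8 remove [cwqcs,czk,trnmb] add [tkyj,svjxf] -> 14 lines: ilw jmr hqzor otju pgip vcwmc oxr hrzj tkyj svjxf rxtm ikhs jzwll oyjq
Final line 2: jmr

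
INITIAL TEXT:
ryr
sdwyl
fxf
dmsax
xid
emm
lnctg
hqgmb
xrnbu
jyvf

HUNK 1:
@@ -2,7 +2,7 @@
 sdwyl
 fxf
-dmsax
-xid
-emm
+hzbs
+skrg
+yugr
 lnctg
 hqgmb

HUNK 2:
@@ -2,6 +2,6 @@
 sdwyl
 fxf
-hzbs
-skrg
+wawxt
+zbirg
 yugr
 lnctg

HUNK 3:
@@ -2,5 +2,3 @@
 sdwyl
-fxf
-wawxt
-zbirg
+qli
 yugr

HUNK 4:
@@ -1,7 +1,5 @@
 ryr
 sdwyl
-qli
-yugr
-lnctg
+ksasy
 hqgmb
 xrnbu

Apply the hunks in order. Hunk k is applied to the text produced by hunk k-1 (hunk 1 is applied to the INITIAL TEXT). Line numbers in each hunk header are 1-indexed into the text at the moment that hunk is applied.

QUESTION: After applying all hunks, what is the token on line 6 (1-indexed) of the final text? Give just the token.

Answer: jyvf

Derivation:
Hunk 1: at line 2 remove [dmsax,xid,emm] add [hzbs,skrg,yugr] -> 10 lines: ryr sdwyl fxf hzbs skrg yugr lnctg hqgmb xrnbu jyvf
Hunk 2: at line 2 remove [hzbs,skrg] add [wawxt,zbirg] -> 10 lines: ryr sdwyl fxf wawxt zbirg yugr lnctg hqgmb xrnbu jyvf
Hunk 3: at line 2 remove [fxf,wawxt,zbirg] add [qli] -> 8 lines: ryr sdwyl qli yugr lnctg hqgmb xrnbu jyvf
Hunk 4: at line 1 remove [qli,yugr,lnctg] add [ksasy] -> 6 lines: ryr sdwyl ksasy hqgmb xrnbu jyvf
Final line 6: jyvf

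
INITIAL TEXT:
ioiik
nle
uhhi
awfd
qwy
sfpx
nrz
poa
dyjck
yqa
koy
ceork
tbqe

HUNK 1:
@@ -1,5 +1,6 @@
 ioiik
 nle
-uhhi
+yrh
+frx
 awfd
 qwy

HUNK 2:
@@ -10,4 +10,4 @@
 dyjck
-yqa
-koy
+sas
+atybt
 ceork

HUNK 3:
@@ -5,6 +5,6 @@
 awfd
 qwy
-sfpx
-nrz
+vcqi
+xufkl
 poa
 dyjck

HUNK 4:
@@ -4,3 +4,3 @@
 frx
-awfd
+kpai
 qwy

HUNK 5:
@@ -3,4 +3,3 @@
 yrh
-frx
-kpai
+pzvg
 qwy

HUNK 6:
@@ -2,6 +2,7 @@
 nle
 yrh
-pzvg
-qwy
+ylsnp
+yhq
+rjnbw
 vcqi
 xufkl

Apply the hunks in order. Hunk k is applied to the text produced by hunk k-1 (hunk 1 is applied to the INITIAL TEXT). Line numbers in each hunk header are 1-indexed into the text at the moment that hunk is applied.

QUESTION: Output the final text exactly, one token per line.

Answer: ioiik
nle
yrh
ylsnp
yhq
rjnbw
vcqi
xufkl
poa
dyjck
sas
atybt
ceork
tbqe

Derivation:
Hunk 1: at line 1 remove [uhhi] add [yrh,frx] -> 14 lines: ioiik nle yrh frx awfd qwy sfpx nrz poa dyjck yqa koy ceork tbqe
Hunk 2: at line 10 remove [yqa,koy] add [sas,atybt] -> 14 lines: ioiik nle yrh frx awfd qwy sfpx nrz poa dyjck sas atybt ceork tbqe
Hunk 3: at line 5 remove [sfpx,nrz] add [vcqi,xufkl] -> 14 lines: ioiik nle yrh frx awfd qwy vcqi xufkl poa dyjck sas atybt ceork tbqe
Hunk 4: at line 4 remove [awfd] add [kpai] -> 14 lines: ioiik nle yrh frx kpai qwy vcqi xufkl poa dyjck sas atybt ceork tbqe
Hunk 5: at line 3 remove [frx,kpai] add [pzvg] -> 13 lines: ioiik nle yrh pzvg qwy vcqi xufkl poa dyjck sas atybt ceork tbqe
Hunk 6: at line 2 remove [pzvg,qwy] add [ylsnp,yhq,rjnbw] -> 14 lines: ioiik nle yrh ylsnp yhq rjnbw vcqi xufkl poa dyjck sas atybt ceork tbqe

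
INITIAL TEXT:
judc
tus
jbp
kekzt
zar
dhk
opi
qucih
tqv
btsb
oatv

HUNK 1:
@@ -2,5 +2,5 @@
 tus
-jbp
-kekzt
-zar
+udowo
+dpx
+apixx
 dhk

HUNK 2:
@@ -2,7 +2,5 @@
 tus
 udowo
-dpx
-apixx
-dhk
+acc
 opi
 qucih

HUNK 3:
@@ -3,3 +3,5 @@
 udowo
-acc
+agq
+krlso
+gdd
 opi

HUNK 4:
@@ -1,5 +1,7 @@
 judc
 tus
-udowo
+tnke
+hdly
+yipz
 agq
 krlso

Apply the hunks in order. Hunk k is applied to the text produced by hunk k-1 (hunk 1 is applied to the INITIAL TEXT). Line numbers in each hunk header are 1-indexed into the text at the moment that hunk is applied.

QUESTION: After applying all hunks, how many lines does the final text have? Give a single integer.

Answer: 13

Derivation:
Hunk 1: at line 2 remove [jbp,kekzt,zar] add [udowo,dpx,apixx] -> 11 lines: judc tus udowo dpx apixx dhk opi qucih tqv btsb oatv
Hunk 2: at line 2 remove [dpx,apixx,dhk] add [acc] -> 9 lines: judc tus udowo acc opi qucih tqv btsb oatv
Hunk 3: at line 3 remove [acc] add [agq,krlso,gdd] -> 11 lines: judc tus udowo agq krlso gdd opi qucih tqv btsb oatv
Hunk 4: at line 1 remove [udowo] add [tnke,hdly,yipz] -> 13 lines: judc tus tnke hdly yipz agq krlso gdd opi qucih tqv btsb oatv
Final line count: 13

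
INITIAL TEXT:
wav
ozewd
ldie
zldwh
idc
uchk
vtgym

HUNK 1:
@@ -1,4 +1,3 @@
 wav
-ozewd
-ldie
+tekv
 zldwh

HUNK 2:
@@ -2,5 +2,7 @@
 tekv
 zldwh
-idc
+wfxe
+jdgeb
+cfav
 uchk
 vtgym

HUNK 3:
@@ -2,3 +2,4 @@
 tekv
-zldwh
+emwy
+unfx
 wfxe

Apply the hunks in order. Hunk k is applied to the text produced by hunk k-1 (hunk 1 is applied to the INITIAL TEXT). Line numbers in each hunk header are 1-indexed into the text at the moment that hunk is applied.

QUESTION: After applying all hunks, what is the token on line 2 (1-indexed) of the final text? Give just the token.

Answer: tekv

Derivation:
Hunk 1: at line 1 remove [ozewd,ldie] add [tekv] -> 6 lines: wav tekv zldwh idc uchk vtgym
Hunk 2: at line 2 remove [idc] add [wfxe,jdgeb,cfav] -> 8 lines: wav tekv zldwh wfxe jdgeb cfav uchk vtgym
Hunk 3: at line 2 remove [zldwh] add [emwy,unfx] -> 9 lines: wav tekv emwy unfx wfxe jdgeb cfav uchk vtgym
Final line 2: tekv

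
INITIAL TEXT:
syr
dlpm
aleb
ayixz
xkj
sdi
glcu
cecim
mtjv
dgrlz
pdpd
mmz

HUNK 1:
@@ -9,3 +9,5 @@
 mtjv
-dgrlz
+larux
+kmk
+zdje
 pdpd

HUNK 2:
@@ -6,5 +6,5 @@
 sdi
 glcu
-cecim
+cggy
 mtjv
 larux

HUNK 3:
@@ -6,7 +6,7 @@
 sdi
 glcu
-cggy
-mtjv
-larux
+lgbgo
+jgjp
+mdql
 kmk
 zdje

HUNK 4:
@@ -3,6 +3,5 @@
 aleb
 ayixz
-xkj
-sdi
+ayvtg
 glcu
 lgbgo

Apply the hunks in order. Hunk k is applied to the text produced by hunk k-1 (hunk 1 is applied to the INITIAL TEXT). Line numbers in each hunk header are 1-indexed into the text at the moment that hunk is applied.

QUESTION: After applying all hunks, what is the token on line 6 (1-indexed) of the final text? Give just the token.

Hunk 1: at line 9 remove [dgrlz] add [larux,kmk,zdje] -> 14 lines: syr dlpm aleb ayixz xkj sdi glcu cecim mtjv larux kmk zdje pdpd mmz
Hunk 2: at line 6 remove [cecim] add [cggy] -> 14 lines: syr dlpm aleb ayixz xkj sdi glcu cggy mtjv larux kmk zdje pdpd mmz
Hunk 3: at line 6 remove [cggy,mtjv,larux] add [lgbgo,jgjp,mdql] -> 14 lines: syr dlpm aleb ayixz xkj sdi glcu lgbgo jgjp mdql kmk zdje pdpd mmz
Hunk 4: at line 3 remove [xkj,sdi] add [ayvtg] -> 13 lines: syr dlpm aleb ayixz ayvtg glcu lgbgo jgjp mdql kmk zdje pdpd mmz
Final line 6: glcu

Answer: glcu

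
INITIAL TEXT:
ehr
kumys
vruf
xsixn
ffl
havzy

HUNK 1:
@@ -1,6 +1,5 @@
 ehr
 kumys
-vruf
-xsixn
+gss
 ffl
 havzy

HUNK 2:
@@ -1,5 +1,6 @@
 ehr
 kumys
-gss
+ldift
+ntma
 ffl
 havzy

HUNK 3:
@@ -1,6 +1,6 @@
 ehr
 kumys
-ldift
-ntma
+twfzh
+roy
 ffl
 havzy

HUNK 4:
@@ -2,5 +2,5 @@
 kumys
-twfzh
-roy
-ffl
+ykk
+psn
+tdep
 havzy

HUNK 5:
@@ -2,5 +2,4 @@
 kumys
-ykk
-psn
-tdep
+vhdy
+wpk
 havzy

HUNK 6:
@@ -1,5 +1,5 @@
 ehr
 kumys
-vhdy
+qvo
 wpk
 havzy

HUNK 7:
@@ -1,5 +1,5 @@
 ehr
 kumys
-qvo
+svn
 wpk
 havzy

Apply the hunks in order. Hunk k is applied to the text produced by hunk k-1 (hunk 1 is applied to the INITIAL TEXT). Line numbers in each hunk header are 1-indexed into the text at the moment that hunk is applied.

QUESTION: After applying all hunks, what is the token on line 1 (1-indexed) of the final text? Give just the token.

Hunk 1: at line 1 remove [vruf,xsixn] add [gss] -> 5 lines: ehr kumys gss ffl havzy
Hunk 2: at line 1 remove [gss] add [ldift,ntma] -> 6 lines: ehr kumys ldift ntma ffl havzy
Hunk 3: at line 1 remove [ldift,ntma] add [twfzh,roy] -> 6 lines: ehr kumys twfzh roy ffl havzy
Hunk 4: at line 2 remove [twfzh,roy,ffl] add [ykk,psn,tdep] -> 6 lines: ehr kumys ykk psn tdep havzy
Hunk 5: at line 2 remove [ykk,psn,tdep] add [vhdy,wpk] -> 5 lines: ehr kumys vhdy wpk havzy
Hunk 6: at line 1 remove [vhdy] add [qvo] -> 5 lines: ehr kumys qvo wpk havzy
Hunk 7: at line 1 remove [qvo] add [svn] -> 5 lines: ehr kumys svn wpk havzy
Final line 1: ehr

Answer: ehr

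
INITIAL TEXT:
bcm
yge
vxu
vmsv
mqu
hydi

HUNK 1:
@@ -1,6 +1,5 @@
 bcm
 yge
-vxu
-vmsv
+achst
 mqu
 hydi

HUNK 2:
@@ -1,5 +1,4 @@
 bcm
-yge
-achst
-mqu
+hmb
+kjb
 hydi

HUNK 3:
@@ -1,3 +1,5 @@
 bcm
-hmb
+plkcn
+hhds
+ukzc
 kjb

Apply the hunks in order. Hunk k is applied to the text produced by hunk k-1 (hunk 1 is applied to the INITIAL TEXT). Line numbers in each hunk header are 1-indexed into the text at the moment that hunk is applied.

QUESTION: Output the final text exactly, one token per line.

Hunk 1: at line 1 remove [vxu,vmsv] add [achst] -> 5 lines: bcm yge achst mqu hydi
Hunk 2: at line 1 remove [yge,achst,mqu] add [hmb,kjb] -> 4 lines: bcm hmb kjb hydi
Hunk 3: at line 1 remove [hmb] add [plkcn,hhds,ukzc] -> 6 lines: bcm plkcn hhds ukzc kjb hydi

Answer: bcm
plkcn
hhds
ukzc
kjb
hydi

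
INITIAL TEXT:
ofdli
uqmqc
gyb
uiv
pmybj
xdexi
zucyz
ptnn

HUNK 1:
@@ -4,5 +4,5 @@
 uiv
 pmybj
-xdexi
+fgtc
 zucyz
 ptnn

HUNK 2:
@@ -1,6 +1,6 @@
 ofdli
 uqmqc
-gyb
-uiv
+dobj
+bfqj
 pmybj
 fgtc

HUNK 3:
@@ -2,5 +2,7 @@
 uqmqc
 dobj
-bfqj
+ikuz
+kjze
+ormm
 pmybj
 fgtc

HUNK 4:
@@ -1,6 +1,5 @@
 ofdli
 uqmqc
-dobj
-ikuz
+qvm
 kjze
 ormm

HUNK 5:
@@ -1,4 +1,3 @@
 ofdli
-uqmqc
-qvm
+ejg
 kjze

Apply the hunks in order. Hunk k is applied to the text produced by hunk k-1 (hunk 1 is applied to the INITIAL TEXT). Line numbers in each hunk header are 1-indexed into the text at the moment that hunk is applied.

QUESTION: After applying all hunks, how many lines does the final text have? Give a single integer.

Hunk 1: at line 4 remove [xdexi] add [fgtc] -> 8 lines: ofdli uqmqc gyb uiv pmybj fgtc zucyz ptnn
Hunk 2: at line 1 remove [gyb,uiv] add [dobj,bfqj] -> 8 lines: ofdli uqmqc dobj bfqj pmybj fgtc zucyz ptnn
Hunk 3: at line 2 remove [bfqj] add [ikuz,kjze,ormm] -> 10 lines: ofdli uqmqc dobj ikuz kjze ormm pmybj fgtc zucyz ptnn
Hunk 4: at line 1 remove [dobj,ikuz] add [qvm] -> 9 lines: ofdli uqmqc qvm kjze ormm pmybj fgtc zucyz ptnn
Hunk 5: at line 1 remove [uqmqc,qvm] add [ejg] -> 8 lines: ofdli ejg kjze ormm pmybj fgtc zucyz ptnn
Final line count: 8

Answer: 8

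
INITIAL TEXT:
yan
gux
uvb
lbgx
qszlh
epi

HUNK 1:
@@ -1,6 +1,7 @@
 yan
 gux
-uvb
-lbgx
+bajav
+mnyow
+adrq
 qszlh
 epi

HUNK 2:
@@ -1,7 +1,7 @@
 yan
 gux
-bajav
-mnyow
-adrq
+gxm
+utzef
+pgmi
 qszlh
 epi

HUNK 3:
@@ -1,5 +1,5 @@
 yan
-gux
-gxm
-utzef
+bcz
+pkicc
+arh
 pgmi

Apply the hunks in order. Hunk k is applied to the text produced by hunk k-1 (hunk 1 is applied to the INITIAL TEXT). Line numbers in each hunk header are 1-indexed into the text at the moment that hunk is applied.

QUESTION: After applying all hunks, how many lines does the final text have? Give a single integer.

Hunk 1: at line 1 remove [uvb,lbgx] add [bajav,mnyow,adrq] -> 7 lines: yan gux bajav mnyow adrq qszlh epi
Hunk 2: at line 1 remove [bajav,mnyow,adrq] add [gxm,utzef,pgmi] -> 7 lines: yan gux gxm utzef pgmi qszlh epi
Hunk 3: at line 1 remove [gux,gxm,utzef] add [bcz,pkicc,arh] -> 7 lines: yan bcz pkicc arh pgmi qszlh epi
Final line count: 7

Answer: 7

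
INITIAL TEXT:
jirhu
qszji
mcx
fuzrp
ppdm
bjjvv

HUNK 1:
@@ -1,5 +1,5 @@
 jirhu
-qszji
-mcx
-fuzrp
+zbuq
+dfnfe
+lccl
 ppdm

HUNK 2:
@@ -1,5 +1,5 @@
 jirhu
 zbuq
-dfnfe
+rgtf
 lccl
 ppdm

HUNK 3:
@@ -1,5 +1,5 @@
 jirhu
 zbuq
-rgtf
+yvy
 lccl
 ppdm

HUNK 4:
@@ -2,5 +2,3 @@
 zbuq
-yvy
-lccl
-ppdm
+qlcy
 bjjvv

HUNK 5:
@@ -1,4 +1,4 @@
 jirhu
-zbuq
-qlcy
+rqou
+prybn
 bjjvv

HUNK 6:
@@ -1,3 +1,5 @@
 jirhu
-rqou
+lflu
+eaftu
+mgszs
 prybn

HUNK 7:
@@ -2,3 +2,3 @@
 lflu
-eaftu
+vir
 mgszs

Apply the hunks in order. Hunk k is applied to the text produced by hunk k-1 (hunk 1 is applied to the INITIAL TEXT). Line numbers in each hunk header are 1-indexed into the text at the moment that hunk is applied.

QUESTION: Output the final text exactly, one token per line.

Answer: jirhu
lflu
vir
mgszs
prybn
bjjvv

Derivation:
Hunk 1: at line 1 remove [qszji,mcx,fuzrp] add [zbuq,dfnfe,lccl] -> 6 lines: jirhu zbuq dfnfe lccl ppdm bjjvv
Hunk 2: at line 1 remove [dfnfe] add [rgtf] -> 6 lines: jirhu zbuq rgtf lccl ppdm bjjvv
Hunk 3: at line 1 remove [rgtf] add [yvy] -> 6 lines: jirhu zbuq yvy lccl ppdm bjjvv
Hunk 4: at line 2 remove [yvy,lccl,ppdm] add [qlcy] -> 4 lines: jirhu zbuq qlcy bjjvv
Hunk 5: at line 1 remove [zbuq,qlcy] add [rqou,prybn] -> 4 lines: jirhu rqou prybn bjjvv
Hunk 6: at line 1 remove [rqou] add [lflu,eaftu,mgszs] -> 6 lines: jirhu lflu eaftu mgszs prybn bjjvv
Hunk 7: at line 2 remove [eaftu] add [vir] -> 6 lines: jirhu lflu vir mgszs prybn bjjvv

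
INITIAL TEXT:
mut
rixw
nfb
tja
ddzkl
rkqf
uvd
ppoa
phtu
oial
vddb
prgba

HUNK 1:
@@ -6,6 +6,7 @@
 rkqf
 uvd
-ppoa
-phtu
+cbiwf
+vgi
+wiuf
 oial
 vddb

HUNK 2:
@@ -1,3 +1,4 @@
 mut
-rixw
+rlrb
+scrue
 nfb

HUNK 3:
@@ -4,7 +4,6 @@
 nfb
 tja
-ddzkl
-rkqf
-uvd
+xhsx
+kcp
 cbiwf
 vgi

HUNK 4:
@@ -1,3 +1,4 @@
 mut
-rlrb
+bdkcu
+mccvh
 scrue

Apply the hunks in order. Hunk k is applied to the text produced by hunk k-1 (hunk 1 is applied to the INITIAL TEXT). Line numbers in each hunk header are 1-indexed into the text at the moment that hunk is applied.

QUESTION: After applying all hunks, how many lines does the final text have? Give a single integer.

Answer: 14

Derivation:
Hunk 1: at line 6 remove [ppoa,phtu] add [cbiwf,vgi,wiuf] -> 13 lines: mut rixw nfb tja ddzkl rkqf uvd cbiwf vgi wiuf oial vddb prgba
Hunk 2: at line 1 remove [rixw] add [rlrb,scrue] -> 14 lines: mut rlrb scrue nfb tja ddzkl rkqf uvd cbiwf vgi wiuf oial vddb prgba
Hunk 3: at line 4 remove [ddzkl,rkqf,uvd] add [xhsx,kcp] -> 13 lines: mut rlrb scrue nfb tja xhsx kcp cbiwf vgi wiuf oial vddb prgba
Hunk 4: at line 1 remove [rlrb] add [bdkcu,mccvh] -> 14 lines: mut bdkcu mccvh scrue nfb tja xhsx kcp cbiwf vgi wiuf oial vddb prgba
Final line count: 14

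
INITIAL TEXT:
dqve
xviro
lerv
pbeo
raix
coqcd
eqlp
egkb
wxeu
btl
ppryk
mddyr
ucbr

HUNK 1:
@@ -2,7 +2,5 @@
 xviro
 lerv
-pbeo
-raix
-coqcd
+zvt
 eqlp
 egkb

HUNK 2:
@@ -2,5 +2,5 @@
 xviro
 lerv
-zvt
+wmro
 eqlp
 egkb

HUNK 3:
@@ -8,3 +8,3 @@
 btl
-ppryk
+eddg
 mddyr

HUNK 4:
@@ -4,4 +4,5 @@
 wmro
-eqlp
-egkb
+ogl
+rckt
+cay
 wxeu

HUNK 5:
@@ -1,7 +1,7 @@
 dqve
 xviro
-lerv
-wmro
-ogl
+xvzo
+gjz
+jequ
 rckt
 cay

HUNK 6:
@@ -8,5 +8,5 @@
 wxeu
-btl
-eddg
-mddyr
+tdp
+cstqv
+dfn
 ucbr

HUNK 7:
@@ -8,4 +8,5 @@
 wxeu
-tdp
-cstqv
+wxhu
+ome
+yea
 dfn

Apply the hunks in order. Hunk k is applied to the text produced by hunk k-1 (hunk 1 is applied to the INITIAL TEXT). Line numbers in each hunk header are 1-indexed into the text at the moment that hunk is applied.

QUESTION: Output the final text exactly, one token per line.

Answer: dqve
xviro
xvzo
gjz
jequ
rckt
cay
wxeu
wxhu
ome
yea
dfn
ucbr

Derivation:
Hunk 1: at line 2 remove [pbeo,raix,coqcd] add [zvt] -> 11 lines: dqve xviro lerv zvt eqlp egkb wxeu btl ppryk mddyr ucbr
Hunk 2: at line 2 remove [zvt] add [wmro] -> 11 lines: dqve xviro lerv wmro eqlp egkb wxeu btl ppryk mddyr ucbr
Hunk 3: at line 8 remove [ppryk] add [eddg] -> 11 lines: dqve xviro lerv wmro eqlp egkb wxeu btl eddg mddyr ucbr
Hunk 4: at line 4 remove [eqlp,egkb] add [ogl,rckt,cay] -> 12 lines: dqve xviro lerv wmro ogl rckt cay wxeu btl eddg mddyr ucbr
Hunk 5: at line 1 remove [lerv,wmro,ogl] add [xvzo,gjz,jequ] -> 12 lines: dqve xviro xvzo gjz jequ rckt cay wxeu btl eddg mddyr ucbr
Hunk 6: at line 8 remove [btl,eddg,mddyr] add [tdp,cstqv,dfn] -> 12 lines: dqve xviro xvzo gjz jequ rckt cay wxeu tdp cstqv dfn ucbr
Hunk 7: at line 8 remove [tdp,cstqv] add [wxhu,ome,yea] -> 13 lines: dqve xviro xvzo gjz jequ rckt cay wxeu wxhu ome yea dfn ucbr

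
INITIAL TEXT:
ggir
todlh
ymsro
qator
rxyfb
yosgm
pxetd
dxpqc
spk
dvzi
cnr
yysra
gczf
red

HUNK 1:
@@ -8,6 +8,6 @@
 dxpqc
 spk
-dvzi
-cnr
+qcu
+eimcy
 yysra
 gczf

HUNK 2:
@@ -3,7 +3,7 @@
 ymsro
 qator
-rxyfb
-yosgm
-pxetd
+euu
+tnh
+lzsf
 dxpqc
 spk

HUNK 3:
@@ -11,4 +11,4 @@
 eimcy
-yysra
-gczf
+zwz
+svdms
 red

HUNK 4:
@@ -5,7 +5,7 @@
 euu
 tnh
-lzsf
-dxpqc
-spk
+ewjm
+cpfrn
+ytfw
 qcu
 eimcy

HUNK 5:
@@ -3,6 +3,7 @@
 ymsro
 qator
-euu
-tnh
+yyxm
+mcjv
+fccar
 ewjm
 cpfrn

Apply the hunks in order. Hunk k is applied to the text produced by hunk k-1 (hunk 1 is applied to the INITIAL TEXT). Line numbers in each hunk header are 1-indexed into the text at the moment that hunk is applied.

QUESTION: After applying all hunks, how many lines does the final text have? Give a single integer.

Hunk 1: at line 8 remove [dvzi,cnr] add [qcu,eimcy] -> 14 lines: ggir todlh ymsro qator rxyfb yosgm pxetd dxpqc spk qcu eimcy yysra gczf red
Hunk 2: at line 3 remove [rxyfb,yosgm,pxetd] add [euu,tnh,lzsf] -> 14 lines: ggir todlh ymsro qator euu tnh lzsf dxpqc spk qcu eimcy yysra gczf red
Hunk 3: at line 11 remove [yysra,gczf] add [zwz,svdms] -> 14 lines: ggir todlh ymsro qator euu tnh lzsf dxpqc spk qcu eimcy zwz svdms red
Hunk 4: at line 5 remove [lzsf,dxpqc,spk] add [ewjm,cpfrn,ytfw] -> 14 lines: ggir todlh ymsro qator euu tnh ewjm cpfrn ytfw qcu eimcy zwz svdms red
Hunk 5: at line 3 remove [euu,tnh] add [yyxm,mcjv,fccar] -> 15 lines: ggir todlh ymsro qator yyxm mcjv fccar ewjm cpfrn ytfw qcu eimcy zwz svdms red
Final line count: 15

Answer: 15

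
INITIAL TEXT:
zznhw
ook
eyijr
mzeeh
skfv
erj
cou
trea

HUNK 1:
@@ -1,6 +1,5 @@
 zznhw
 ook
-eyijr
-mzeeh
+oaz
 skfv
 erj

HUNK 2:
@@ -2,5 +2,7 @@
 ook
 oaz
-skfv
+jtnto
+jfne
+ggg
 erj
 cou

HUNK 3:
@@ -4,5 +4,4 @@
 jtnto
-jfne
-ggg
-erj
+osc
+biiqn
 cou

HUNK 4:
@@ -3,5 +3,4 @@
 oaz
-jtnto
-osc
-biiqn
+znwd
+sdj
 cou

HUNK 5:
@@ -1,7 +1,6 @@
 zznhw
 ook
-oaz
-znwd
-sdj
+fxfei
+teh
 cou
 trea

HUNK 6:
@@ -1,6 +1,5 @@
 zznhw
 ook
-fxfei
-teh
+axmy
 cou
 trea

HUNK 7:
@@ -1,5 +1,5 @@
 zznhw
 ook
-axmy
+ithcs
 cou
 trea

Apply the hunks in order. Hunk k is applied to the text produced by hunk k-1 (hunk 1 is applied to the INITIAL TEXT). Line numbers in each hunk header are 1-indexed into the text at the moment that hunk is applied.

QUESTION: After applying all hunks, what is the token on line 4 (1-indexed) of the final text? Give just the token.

Hunk 1: at line 1 remove [eyijr,mzeeh] add [oaz] -> 7 lines: zznhw ook oaz skfv erj cou trea
Hunk 2: at line 2 remove [skfv] add [jtnto,jfne,ggg] -> 9 lines: zznhw ook oaz jtnto jfne ggg erj cou trea
Hunk 3: at line 4 remove [jfne,ggg,erj] add [osc,biiqn] -> 8 lines: zznhw ook oaz jtnto osc biiqn cou trea
Hunk 4: at line 3 remove [jtnto,osc,biiqn] add [znwd,sdj] -> 7 lines: zznhw ook oaz znwd sdj cou trea
Hunk 5: at line 1 remove [oaz,znwd,sdj] add [fxfei,teh] -> 6 lines: zznhw ook fxfei teh cou trea
Hunk 6: at line 1 remove [fxfei,teh] add [axmy] -> 5 lines: zznhw ook axmy cou trea
Hunk 7: at line 1 remove [axmy] add [ithcs] -> 5 lines: zznhw ook ithcs cou trea
Final line 4: cou

Answer: cou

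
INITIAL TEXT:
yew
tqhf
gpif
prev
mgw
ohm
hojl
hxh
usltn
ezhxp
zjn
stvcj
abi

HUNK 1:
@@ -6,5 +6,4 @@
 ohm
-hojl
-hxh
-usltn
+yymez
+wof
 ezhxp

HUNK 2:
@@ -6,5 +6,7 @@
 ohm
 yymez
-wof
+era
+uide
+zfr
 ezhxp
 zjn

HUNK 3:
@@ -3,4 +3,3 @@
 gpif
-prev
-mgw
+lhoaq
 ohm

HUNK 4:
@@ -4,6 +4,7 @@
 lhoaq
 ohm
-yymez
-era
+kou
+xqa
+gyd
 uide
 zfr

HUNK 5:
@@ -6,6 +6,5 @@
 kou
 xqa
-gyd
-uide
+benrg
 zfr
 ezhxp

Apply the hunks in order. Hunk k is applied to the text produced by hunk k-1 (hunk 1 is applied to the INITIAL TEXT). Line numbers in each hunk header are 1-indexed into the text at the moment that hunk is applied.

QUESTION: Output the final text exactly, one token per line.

Hunk 1: at line 6 remove [hojl,hxh,usltn] add [yymez,wof] -> 12 lines: yew tqhf gpif prev mgw ohm yymez wof ezhxp zjn stvcj abi
Hunk 2: at line 6 remove [wof] add [era,uide,zfr] -> 14 lines: yew tqhf gpif prev mgw ohm yymez era uide zfr ezhxp zjn stvcj abi
Hunk 3: at line 3 remove [prev,mgw] add [lhoaq] -> 13 lines: yew tqhf gpif lhoaq ohm yymez era uide zfr ezhxp zjn stvcj abi
Hunk 4: at line 4 remove [yymez,era] add [kou,xqa,gyd] -> 14 lines: yew tqhf gpif lhoaq ohm kou xqa gyd uide zfr ezhxp zjn stvcj abi
Hunk 5: at line 6 remove [gyd,uide] add [benrg] -> 13 lines: yew tqhf gpif lhoaq ohm kou xqa benrg zfr ezhxp zjn stvcj abi

Answer: yew
tqhf
gpif
lhoaq
ohm
kou
xqa
benrg
zfr
ezhxp
zjn
stvcj
abi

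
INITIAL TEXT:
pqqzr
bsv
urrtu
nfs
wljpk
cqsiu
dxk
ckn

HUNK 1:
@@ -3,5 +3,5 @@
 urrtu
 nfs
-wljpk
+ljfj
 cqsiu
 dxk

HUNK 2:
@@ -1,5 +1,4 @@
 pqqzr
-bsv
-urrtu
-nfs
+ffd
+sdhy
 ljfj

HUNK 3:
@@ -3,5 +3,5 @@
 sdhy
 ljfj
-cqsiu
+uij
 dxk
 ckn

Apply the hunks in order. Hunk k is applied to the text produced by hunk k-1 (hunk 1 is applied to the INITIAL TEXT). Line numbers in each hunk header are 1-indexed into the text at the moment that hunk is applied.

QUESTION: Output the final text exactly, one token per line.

Answer: pqqzr
ffd
sdhy
ljfj
uij
dxk
ckn

Derivation:
Hunk 1: at line 3 remove [wljpk] add [ljfj] -> 8 lines: pqqzr bsv urrtu nfs ljfj cqsiu dxk ckn
Hunk 2: at line 1 remove [bsv,urrtu,nfs] add [ffd,sdhy] -> 7 lines: pqqzr ffd sdhy ljfj cqsiu dxk ckn
Hunk 3: at line 3 remove [cqsiu] add [uij] -> 7 lines: pqqzr ffd sdhy ljfj uij dxk ckn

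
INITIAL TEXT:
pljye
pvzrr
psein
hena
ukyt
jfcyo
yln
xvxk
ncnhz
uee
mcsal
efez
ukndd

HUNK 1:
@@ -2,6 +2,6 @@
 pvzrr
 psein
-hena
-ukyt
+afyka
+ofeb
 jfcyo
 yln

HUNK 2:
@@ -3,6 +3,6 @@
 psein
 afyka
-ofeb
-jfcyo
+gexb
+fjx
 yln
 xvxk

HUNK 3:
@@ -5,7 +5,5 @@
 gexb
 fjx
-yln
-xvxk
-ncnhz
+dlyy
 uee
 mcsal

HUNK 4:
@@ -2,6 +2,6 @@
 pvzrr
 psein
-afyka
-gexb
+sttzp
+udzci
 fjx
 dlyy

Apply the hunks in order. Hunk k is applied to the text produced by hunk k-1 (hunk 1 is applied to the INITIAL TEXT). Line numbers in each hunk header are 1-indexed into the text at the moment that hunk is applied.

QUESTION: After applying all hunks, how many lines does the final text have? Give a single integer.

Hunk 1: at line 2 remove [hena,ukyt] add [afyka,ofeb] -> 13 lines: pljye pvzrr psein afyka ofeb jfcyo yln xvxk ncnhz uee mcsal efez ukndd
Hunk 2: at line 3 remove [ofeb,jfcyo] add [gexb,fjx] -> 13 lines: pljye pvzrr psein afyka gexb fjx yln xvxk ncnhz uee mcsal efez ukndd
Hunk 3: at line 5 remove [yln,xvxk,ncnhz] add [dlyy] -> 11 lines: pljye pvzrr psein afyka gexb fjx dlyy uee mcsal efez ukndd
Hunk 4: at line 2 remove [afyka,gexb] add [sttzp,udzci] -> 11 lines: pljye pvzrr psein sttzp udzci fjx dlyy uee mcsal efez ukndd
Final line count: 11

Answer: 11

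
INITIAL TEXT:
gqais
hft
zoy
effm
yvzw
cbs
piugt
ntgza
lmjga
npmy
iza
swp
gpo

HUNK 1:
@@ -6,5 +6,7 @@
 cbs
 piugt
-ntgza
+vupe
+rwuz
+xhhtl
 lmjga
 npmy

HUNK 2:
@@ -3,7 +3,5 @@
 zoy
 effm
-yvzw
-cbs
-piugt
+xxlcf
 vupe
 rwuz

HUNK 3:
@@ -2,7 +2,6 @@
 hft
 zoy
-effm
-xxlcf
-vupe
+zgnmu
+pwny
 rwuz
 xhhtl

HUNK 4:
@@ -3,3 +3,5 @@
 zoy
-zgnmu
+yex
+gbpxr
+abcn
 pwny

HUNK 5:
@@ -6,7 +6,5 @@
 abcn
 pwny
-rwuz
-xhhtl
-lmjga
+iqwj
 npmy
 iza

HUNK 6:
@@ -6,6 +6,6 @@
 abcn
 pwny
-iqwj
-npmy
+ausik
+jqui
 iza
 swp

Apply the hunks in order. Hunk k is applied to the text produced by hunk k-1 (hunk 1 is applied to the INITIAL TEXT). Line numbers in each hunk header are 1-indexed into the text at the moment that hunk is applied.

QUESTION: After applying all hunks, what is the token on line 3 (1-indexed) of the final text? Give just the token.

Answer: zoy

Derivation:
Hunk 1: at line 6 remove [ntgza] add [vupe,rwuz,xhhtl] -> 15 lines: gqais hft zoy effm yvzw cbs piugt vupe rwuz xhhtl lmjga npmy iza swp gpo
Hunk 2: at line 3 remove [yvzw,cbs,piugt] add [xxlcf] -> 13 lines: gqais hft zoy effm xxlcf vupe rwuz xhhtl lmjga npmy iza swp gpo
Hunk 3: at line 2 remove [effm,xxlcf,vupe] add [zgnmu,pwny] -> 12 lines: gqais hft zoy zgnmu pwny rwuz xhhtl lmjga npmy iza swp gpo
Hunk 4: at line 3 remove [zgnmu] add [yex,gbpxr,abcn] -> 14 lines: gqais hft zoy yex gbpxr abcn pwny rwuz xhhtl lmjga npmy iza swp gpo
Hunk 5: at line 6 remove [rwuz,xhhtl,lmjga] add [iqwj] -> 12 lines: gqais hft zoy yex gbpxr abcn pwny iqwj npmy iza swp gpo
Hunk 6: at line 6 remove [iqwj,npmy] add [ausik,jqui] -> 12 lines: gqais hft zoy yex gbpxr abcn pwny ausik jqui iza swp gpo
Final line 3: zoy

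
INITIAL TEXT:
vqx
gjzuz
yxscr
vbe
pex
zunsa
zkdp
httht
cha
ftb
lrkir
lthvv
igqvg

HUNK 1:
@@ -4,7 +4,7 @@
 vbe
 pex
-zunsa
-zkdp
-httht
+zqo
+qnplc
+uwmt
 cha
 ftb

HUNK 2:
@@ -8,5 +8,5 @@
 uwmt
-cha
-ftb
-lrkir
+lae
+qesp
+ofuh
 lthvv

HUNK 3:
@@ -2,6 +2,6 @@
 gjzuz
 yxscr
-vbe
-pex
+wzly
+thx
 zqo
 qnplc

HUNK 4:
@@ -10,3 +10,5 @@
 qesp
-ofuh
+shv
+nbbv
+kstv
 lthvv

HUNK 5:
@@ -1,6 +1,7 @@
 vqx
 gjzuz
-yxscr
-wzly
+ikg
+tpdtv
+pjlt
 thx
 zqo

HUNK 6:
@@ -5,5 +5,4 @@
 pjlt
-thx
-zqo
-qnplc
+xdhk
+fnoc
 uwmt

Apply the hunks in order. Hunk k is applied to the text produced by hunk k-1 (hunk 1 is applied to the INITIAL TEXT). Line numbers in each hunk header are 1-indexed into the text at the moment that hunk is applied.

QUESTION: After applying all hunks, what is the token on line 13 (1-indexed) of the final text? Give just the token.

Answer: kstv

Derivation:
Hunk 1: at line 4 remove [zunsa,zkdp,httht] add [zqo,qnplc,uwmt] -> 13 lines: vqx gjzuz yxscr vbe pex zqo qnplc uwmt cha ftb lrkir lthvv igqvg
Hunk 2: at line 8 remove [cha,ftb,lrkir] add [lae,qesp,ofuh] -> 13 lines: vqx gjzuz yxscr vbe pex zqo qnplc uwmt lae qesp ofuh lthvv igqvg
Hunk 3: at line 2 remove [vbe,pex] add [wzly,thx] -> 13 lines: vqx gjzuz yxscr wzly thx zqo qnplc uwmt lae qesp ofuh lthvv igqvg
Hunk 4: at line 10 remove [ofuh] add [shv,nbbv,kstv] -> 15 lines: vqx gjzuz yxscr wzly thx zqo qnplc uwmt lae qesp shv nbbv kstv lthvv igqvg
Hunk 5: at line 1 remove [yxscr,wzly] add [ikg,tpdtv,pjlt] -> 16 lines: vqx gjzuz ikg tpdtv pjlt thx zqo qnplc uwmt lae qesp shv nbbv kstv lthvv igqvg
Hunk 6: at line 5 remove [thx,zqo,qnplc] add [xdhk,fnoc] -> 15 lines: vqx gjzuz ikg tpdtv pjlt xdhk fnoc uwmt lae qesp shv nbbv kstv lthvv igqvg
Final line 13: kstv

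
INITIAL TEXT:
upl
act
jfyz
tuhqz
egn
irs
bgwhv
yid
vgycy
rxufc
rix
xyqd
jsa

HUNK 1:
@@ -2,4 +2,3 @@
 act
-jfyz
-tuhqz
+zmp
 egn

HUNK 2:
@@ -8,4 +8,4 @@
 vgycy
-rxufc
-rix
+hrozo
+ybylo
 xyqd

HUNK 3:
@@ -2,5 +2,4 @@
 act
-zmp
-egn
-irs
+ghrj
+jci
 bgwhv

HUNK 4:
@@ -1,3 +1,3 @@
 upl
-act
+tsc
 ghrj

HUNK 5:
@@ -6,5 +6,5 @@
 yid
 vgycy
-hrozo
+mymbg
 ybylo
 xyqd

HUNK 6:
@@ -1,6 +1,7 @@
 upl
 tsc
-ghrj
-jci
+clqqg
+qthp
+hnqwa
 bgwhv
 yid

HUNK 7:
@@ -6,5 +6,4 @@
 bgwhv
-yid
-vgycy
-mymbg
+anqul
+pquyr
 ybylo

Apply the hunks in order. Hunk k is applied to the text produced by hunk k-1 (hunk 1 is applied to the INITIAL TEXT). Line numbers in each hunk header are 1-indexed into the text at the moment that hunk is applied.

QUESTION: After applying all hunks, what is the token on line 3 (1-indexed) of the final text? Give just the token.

Hunk 1: at line 2 remove [jfyz,tuhqz] add [zmp] -> 12 lines: upl act zmp egn irs bgwhv yid vgycy rxufc rix xyqd jsa
Hunk 2: at line 8 remove [rxufc,rix] add [hrozo,ybylo] -> 12 lines: upl act zmp egn irs bgwhv yid vgycy hrozo ybylo xyqd jsa
Hunk 3: at line 2 remove [zmp,egn,irs] add [ghrj,jci] -> 11 lines: upl act ghrj jci bgwhv yid vgycy hrozo ybylo xyqd jsa
Hunk 4: at line 1 remove [act] add [tsc] -> 11 lines: upl tsc ghrj jci bgwhv yid vgycy hrozo ybylo xyqd jsa
Hunk 5: at line 6 remove [hrozo] add [mymbg] -> 11 lines: upl tsc ghrj jci bgwhv yid vgycy mymbg ybylo xyqd jsa
Hunk 6: at line 1 remove [ghrj,jci] add [clqqg,qthp,hnqwa] -> 12 lines: upl tsc clqqg qthp hnqwa bgwhv yid vgycy mymbg ybylo xyqd jsa
Hunk 7: at line 6 remove [yid,vgycy,mymbg] add [anqul,pquyr] -> 11 lines: upl tsc clqqg qthp hnqwa bgwhv anqul pquyr ybylo xyqd jsa
Final line 3: clqqg

Answer: clqqg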